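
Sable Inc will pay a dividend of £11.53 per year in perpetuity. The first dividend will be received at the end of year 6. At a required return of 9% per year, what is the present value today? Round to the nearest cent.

£83.26

Value at end of year 5: C / r = £11.53 / 0.09 = £128.1111
Discount to today: PV = £128.1111 / (1 + 0.09)^5 = £128.1111 / 1.538624 = £83.26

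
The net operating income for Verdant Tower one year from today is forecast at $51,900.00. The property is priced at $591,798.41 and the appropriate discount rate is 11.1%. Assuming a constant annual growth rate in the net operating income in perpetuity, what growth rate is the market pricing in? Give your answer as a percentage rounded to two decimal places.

P = D₁/(r−g) ⇒ g = r − D₁/P = 0.111 − $51,900.00/$591,798.41 = 0.023301

2.33%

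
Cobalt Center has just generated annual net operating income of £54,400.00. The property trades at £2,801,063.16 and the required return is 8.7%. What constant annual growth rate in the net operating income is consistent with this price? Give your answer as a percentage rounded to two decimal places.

P = D₀(1+g)/(r−g) ⇒ P(r−g) = D₀(1+g) ⇒ g(P+D₀) = P·r − D₀
g = (P·r − D₀)/(P + D₀) = (£2,801,063.16×0.087 − £54,400.00) / (£2,801,063.16 + £54,400.00) = 0.066291

6.63%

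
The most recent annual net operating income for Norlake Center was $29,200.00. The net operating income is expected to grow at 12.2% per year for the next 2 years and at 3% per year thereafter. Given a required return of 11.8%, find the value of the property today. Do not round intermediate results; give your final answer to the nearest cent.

$402936.49

D_1 = 32762.40000
D_2 = 36759.41280
Terminal value at year 2: TV = D_2×(1+g_2)/(r−g_2) = 37862.19518/0.088 = 430252.21800
P_0 = D_1/(1+r)^1 + D_2/(1+r)^2 + TV/(1+r)^2
    = 29304.47227 + 29409.31833 + 344222.70314 = 402936.49374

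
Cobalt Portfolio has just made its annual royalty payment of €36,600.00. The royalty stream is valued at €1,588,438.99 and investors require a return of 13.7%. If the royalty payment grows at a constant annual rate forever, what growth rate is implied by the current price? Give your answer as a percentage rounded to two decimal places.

P = D₀(1+g)/(r−g) ⇒ P(r−g) = D₀(1+g) ⇒ g(P+D₀) = P·r − D₀
g = (P·r − D₀)/(P + D₀) = (€1,588,438.99×0.137 − €36,600.00) / (€1,588,438.99 + €36,600.00) = 0.111392

11.14%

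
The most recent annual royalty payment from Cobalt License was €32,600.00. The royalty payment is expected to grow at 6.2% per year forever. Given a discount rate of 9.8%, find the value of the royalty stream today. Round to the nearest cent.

D₁ = D₀ × (1 + g) = €32,600.00 × 1.062 = €34,621.2000
Growing perpetuity: P = D₁ / (r − g) = €34,621.2000 / (0.098 − 0.062) = €961,700.00

€961700.00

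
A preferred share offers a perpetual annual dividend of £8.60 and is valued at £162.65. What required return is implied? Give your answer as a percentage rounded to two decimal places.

P = C/r ⇒ r = C/P = £8.60/£162.65 = 0.052874

5.29%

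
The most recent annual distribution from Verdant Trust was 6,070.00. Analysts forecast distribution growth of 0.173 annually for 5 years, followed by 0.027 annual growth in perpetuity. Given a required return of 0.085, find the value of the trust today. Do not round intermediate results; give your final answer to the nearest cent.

197318.40

D_1 = 7120.11000
D_2 = 8351.88903
D_3 = 9796.76583
D_4 = 11491.60632
D_5 = 13479.65421
Terminal value at year 5: TV = D_5×(1+g_2)/(r−g_2) = 13843.60488/0.058 = 238682.84273
P_0 = D_1/(1+r)^1 + D_2/(1+r)^2 + D_3/(1+r)^3 + D_4/(1+r)^4 + D_5/(1+r)^5 + TV/(1+r)^5
    = 6562.31336 + 7094.55629 + 7669.96731 + 8292.04761 + 8964.58234 + 158734.93218 = 197318.39909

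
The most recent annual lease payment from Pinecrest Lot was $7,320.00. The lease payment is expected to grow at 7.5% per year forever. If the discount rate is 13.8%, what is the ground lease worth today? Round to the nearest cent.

$124904.76

D₁ = D₀ × (1 + g) = $7,320.00 × 1.075 = $7,869.0000
Growing perpetuity: P = D₁ / (r − g) = $7,869.0000 / (0.138 − 0.075) = $124,904.76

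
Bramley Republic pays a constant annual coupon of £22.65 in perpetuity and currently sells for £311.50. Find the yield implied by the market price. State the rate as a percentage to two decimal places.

7.27%

P = C/r ⇒ r = C/P = £22.65/£311.50 = 0.072713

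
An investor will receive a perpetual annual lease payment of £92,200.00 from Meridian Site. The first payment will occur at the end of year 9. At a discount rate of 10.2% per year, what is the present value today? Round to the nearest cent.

Value at end of year 8: C / r = £92,200.00 / 0.102 = £903,921.5686
Discount to today: PV = £903,921.5686 / (1 + 0.102)^8 = £903,921.5686 / 2.174967 = £415,602.35

£415602.35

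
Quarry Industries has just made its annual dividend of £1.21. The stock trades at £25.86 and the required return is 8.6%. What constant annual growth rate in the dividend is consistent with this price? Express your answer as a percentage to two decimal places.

3.75%

P = D₀(1+g)/(r−g) ⇒ P(r−g) = D₀(1+g) ⇒ g(P+D₀) = P·r − D₀
g = (P·r − D₀)/(P + D₀) = (£25.86×0.086 − £1.21) / (£25.86 + £1.21) = 0.037457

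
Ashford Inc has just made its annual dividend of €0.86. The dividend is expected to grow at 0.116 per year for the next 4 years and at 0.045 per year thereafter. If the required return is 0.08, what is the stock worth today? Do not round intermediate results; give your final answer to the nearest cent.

€33.01

D_1 = 0.95976
D_2 = 1.07109
D_3 = 1.19534
D_4 = 1.33400
Terminal value at year 4: TV = D_4×(1+g_2)/(r−g_2) = 1.39403/0.035 = 39.82937
P_0 = D_1/(1+r)^1 + D_2/(1+r)^2 + D_3/(1+r)^3 + D_4/(1+r)^4 + TV/(1+r)^4
    = 0.88867 + 0.91829 + 0.94890 + 0.98053 + 29.27578 = 33.01216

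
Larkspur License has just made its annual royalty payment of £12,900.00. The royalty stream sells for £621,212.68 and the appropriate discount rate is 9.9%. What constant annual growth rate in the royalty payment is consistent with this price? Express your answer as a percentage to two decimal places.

P = D₀(1+g)/(r−g) ⇒ P(r−g) = D₀(1+g) ⇒ g(P+D₀) = P·r − D₀
g = (P·r − D₀)/(P + D₀) = (£621,212.68×0.099 − £12,900.00) / (£621,212.68 + £12,900.00) = 0.076643

7.66%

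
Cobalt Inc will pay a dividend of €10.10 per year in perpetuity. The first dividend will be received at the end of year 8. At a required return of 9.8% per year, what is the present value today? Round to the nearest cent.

€53.56

Value at end of year 7: C / r = €10.10 / 0.098 = €103.0612
Discount to today: PV = €103.0612 / (1 + 0.098)^7 = €103.0612 / 1.924050 = €53.56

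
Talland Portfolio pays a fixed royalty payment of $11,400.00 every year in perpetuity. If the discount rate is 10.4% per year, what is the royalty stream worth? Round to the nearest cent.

Level perpetuity: PV = C / r = $11,400.00 / 0.104 = $109,615.38

$109615.38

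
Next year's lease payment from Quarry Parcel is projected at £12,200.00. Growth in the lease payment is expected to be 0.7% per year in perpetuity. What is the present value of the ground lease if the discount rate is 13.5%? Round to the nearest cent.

£95312.50

Growing perpetuity: P = D₁ / (r − g) = £12,200.0000 / (0.135 − 0.007) = £95,312.50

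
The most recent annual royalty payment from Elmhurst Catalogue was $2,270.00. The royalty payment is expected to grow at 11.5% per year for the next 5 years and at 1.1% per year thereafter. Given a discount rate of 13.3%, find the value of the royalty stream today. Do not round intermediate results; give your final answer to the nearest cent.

$28184.06

D_1 = 2531.05000
D_2 = 2822.12075
D_3 = 3146.66464
D_4 = 3508.53107
D_5 = 3912.01214
Terminal value at year 5: TV = D_5×(1+g_2)/(r−g_2) = 3955.04428/0.122 = 32418.39570
P_0 = D_1/(1+r)^1 + D_2/(1+r)^2 + D_3/(1+r)^3 + D_4/(1+r)^4 + D_5/(1+r)^5 + TV/(1+r)^5
    = 2233.93645 + 2198.44585 + 2163.51908 + 2129.14720 + 2095.32138 + 17363.68784 = 28184.05780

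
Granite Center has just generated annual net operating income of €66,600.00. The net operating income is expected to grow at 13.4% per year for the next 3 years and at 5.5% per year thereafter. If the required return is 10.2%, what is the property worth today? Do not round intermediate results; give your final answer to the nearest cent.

D_1 = 75524.40000
D_2 = 85644.66960
D_3 = 97121.05533
Terminal value at year 3: TV = D_3×(1+g_2)/(r−g_2) = 102462.71337/0.047 = 2180057.73126
P_0 = D_1/(1+r)^1 + D_2/(1+r)^2 + D_3/(1+r)^3 + TV/(1+r)^3
    = 68533.93829 + 70524.03451 + 72571.91936 + 1629007.97702 = 1840637.86917

€1840637.87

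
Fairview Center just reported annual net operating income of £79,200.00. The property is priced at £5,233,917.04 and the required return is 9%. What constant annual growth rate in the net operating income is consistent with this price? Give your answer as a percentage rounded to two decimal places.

P = D₀(1+g)/(r−g) ⇒ P(r−g) = D₀(1+g) ⇒ g(P+D₀) = P·r − D₀
g = (P·r − D₀)/(P + D₀) = (£5,233,917.04×0.09 − £79,200.00) / (£5,233,917.04 + £79,200.00) = 0.073752

7.38%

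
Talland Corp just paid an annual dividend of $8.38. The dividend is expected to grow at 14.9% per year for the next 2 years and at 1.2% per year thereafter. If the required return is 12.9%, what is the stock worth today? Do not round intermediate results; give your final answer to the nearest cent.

$92.28

D_1 = 9.62862
D_2 = 11.06328
Terminal value at year 2: TV = D_2×(1+g_2)/(r−g_2) = 11.19604/0.117 = 95.69268
P_0 = D_1/(1+r)^1 + D_2/(1+r)^2 + TV/(1+r)^2
    = 8.52845 + 8.67953 + 75.07422 = 92.28220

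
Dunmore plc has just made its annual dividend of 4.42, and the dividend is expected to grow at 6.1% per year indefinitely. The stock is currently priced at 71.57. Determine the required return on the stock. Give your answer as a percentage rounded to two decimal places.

12.65%

D₁ = 4.42 × 1.061 = 4.6896
P = D₁/(r − g) ⇒ r = D₁/P + g = 4.6896/71.57 + 0.061 = 0.065525 + 0.061 = 0.126525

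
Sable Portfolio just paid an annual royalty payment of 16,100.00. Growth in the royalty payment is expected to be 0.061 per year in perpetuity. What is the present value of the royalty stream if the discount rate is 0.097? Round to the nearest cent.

D₁ = D₀ × (1 + g) = 16,100.00 × 1.061 = 17,082.1000
Growing perpetuity: P = D₁ / (r − g) = 17,082.1000 / (0.097 − 0.061) = 474,502.78

474502.78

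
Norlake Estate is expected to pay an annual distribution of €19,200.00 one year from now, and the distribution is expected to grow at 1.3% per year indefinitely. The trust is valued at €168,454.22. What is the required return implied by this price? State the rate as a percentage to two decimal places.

P = D₁/(r − g) ⇒ r = D₁/P + g = €19,200.0000/€168,454.22 + 0.013 = 0.113978 + 0.013 = 0.126978

12.70%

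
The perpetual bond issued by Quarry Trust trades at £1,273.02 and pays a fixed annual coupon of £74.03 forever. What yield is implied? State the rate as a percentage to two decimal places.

P = C/r ⇒ r = C/P = £74.03/£1,273.02 = 0.058153

5.82%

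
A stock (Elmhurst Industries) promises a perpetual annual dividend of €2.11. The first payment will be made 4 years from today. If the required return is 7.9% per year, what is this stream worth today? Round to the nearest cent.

€21.26

Value at end of year 3: C / r = €2.11 / 0.079 = €26.7089
Discount to today: PV = €26.7089 / (1 + 0.079)^3 = €26.7089 / 1.256216 = €21.26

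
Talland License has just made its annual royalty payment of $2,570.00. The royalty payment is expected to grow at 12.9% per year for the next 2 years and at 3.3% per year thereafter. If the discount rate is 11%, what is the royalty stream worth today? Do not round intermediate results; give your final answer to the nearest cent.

$40941.21

D_1 = 2901.53000
D_2 = 3275.82737
Terminal value at year 2: TV = D_2×(1+g_2)/(r−g_2) = 3383.92967/0.077 = 43947.13861
P_0 = D_1/(1+r)^1 + D_2/(1+r)^2 + TV/(1+r)^2
    = 2613.99099 + 2658.73498 + 35668.48358 = 40941.20955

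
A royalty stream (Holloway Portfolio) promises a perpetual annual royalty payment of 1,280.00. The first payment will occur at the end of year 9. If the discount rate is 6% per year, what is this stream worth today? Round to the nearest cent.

13384.80

Value at end of year 8: C / r = 1,280.00 / 0.06 = 21,333.3333
Discount to today: PV = 21,333.3333 / (1 + 0.06)^8 = 21,333.3333 / 1.593848 = 13,384.80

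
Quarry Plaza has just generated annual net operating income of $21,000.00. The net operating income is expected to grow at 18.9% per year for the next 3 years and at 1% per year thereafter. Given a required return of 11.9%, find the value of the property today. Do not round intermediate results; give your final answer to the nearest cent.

$304652.77

D_1 = 24969.00000
D_2 = 29688.14100
D_3 = 35299.19965
Terminal value at year 3: TV = D_3×(1+g_2)/(r−g_2) = 35652.19165/0.109 = 327084.32702
P_0 = D_1/(1+r)^1 + D_2/(1+r)^2 + D_3/(1+r)^3 + TV/(1+r)^3
    = 22313.67292 + 23709.52378 + 25192.69327 + 233436.88259 = 304652.77256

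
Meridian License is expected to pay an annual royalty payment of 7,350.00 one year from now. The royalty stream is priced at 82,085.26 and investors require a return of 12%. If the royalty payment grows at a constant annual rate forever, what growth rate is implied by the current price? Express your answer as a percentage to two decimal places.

P = D₁/(r−g) ⇒ g = r − D₁/P = 0.12 − 7,350.00/82,085.26 = 0.030459

3.05%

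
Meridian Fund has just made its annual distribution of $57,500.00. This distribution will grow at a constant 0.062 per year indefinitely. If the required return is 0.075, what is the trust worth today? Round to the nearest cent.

$4697307.69

D₁ = D₀ × (1 + g) = $57,500.00 × 1.062 = $61,065.0000
Growing perpetuity: P = D₁ / (r − g) = $61,065.0000 / (0.075 − 0.062) = $4,697,307.69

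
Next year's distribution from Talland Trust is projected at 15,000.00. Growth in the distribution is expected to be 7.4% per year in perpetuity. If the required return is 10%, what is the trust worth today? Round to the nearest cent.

Growing perpetuity: P = D₁ / (r − g) = 15,000.0000 / (0.1 − 0.074) = 576,923.08

576923.08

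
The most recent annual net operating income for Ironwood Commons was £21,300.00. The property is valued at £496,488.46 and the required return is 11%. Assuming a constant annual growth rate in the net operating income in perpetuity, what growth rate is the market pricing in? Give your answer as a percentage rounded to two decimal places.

6.43%

P = D₀(1+g)/(r−g) ⇒ P(r−g) = D₀(1+g) ⇒ g(P+D₀) = P·r − D₀
g = (P·r − D₀)/(P + D₀) = (£496,488.46×0.11 − £21,300.00) / (£496,488.46 + £21,300.00) = 0.064338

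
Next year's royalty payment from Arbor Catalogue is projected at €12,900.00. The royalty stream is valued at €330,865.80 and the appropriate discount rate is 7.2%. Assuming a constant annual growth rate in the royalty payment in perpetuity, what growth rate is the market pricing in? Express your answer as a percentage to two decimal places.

P = D₁/(r−g) ⇒ g = r − D₁/P = 0.072 − €12,900.00/€330,865.80 = 0.033011

3.30%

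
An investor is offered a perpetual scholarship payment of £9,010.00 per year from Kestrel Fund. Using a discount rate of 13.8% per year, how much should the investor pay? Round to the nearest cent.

Level perpetuity: PV = C / r = £9,010.00 / 0.138 = £65,289.86

£65289.86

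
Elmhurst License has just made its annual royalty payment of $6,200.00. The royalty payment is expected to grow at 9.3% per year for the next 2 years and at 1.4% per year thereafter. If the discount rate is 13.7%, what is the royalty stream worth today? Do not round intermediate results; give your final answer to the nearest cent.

D_1 = 6776.60000
D_2 = 7406.82380
Terminal value at year 2: TV = D_2×(1+g_2)/(r−g_2) = 7510.51933/0.123 = 61061.13279
P_0 = D_1/(1+r)^1 + D_2/(1+r)^2 + TV/(1+r)^2
    = 5960.07036 + 5729.42560 + 47232.82566 = 58922.32161

$58922.32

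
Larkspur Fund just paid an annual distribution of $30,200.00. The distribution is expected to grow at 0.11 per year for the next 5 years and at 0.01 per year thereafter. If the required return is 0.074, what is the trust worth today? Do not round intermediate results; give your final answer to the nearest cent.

$728887.41

D_1 = 33522.00000
D_2 = 37209.42000
D_3 = 41302.45620
D_4 = 45845.72638
D_5 = 50888.75628
Terminal value at year 5: TV = D_5×(1+g_2)/(r−g_2) = 51397.64385/0.064 = 803088.18511
P_0 = D_1/(1+r)^1 + D_2/(1+r)^2 + D_3/(1+r)^3 + D_4/(1+r)^4 + D_5/(1+r)^5 + TV/(1+r)^5
    = 31212.29050 + 32258.51253 + 33339.80345 + 34457.33876 + 35612.33336 + 562007.13584 = 728887.41446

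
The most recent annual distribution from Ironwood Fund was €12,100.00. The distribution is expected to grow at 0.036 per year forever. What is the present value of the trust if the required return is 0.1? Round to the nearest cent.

€195868.75

D₁ = D₀ × (1 + g) = €12,100.00 × 1.036 = €12,535.6000
Growing perpetuity: P = D₁ / (r − g) = €12,535.6000 / (0.1 − 0.036) = €195,868.75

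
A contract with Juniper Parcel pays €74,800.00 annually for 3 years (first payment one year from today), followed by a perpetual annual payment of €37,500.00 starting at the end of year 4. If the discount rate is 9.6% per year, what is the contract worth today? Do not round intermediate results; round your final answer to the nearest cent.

€484041.71

PV of 3-year annuity: €74,800.00 × [1 − (1+0.096)^−3] / 0.096 = 187334.31388
Perpetuity value at year 3: €37,500.00 / 0.096 = 390625.00000
PV of perpetuity: 390625.00000 / (1+0.096)^3 = 296707.39612
Total PV = 187334.31388 + 296707.39612 = 484041.71000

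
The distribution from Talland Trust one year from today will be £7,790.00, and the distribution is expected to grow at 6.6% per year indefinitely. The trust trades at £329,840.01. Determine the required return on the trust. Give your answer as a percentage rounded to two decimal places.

8.96%

P = D₁/(r − g) ⇒ r = D₁/P + g = £7,790.0000/£329,840.01 + 0.066 = 0.023618 + 0.066 = 0.089618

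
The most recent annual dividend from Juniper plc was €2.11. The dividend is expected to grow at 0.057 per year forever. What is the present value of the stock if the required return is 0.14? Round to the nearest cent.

€26.87

D₁ = D₀ × (1 + g) = €2.11 × 1.057 = €2.2303
Growing perpetuity: P = D₁ / (r − g) = €2.2303 / (0.14 − 0.057) = €26.87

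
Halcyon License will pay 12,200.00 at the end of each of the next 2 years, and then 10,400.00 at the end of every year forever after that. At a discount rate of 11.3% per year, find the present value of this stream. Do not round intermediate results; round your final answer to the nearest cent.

PV of 2-year annuity: 12,200.00 × [1 − (1+0.113)^−2] / 0.113 = 20809.85236
Perpetuity value at year 2: 10,400.00 / 0.113 = 92035.39823
PV of perpetuity: 92035.39823 / (1+0.113)^2 = 74295.85195
Total PV = 20809.85236 + 74295.85195 = 95105.70432

95105.70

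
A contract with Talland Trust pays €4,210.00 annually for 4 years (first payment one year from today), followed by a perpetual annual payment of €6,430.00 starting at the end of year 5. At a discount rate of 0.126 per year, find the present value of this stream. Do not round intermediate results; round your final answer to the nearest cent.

PV of 4-year annuity: €4,210.00 × [1 − (1+0.126)^−4] / 0.126 = 12627.31746
Perpetuity value at year 4: €6,430.00 / 0.126 = 51031.74603
PV of perpetuity: 51031.74603 / (1+0.126)^4 = 31745.84312
Total PV = 12627.31746 + 31745.84312 = 44373.16058

€44373.16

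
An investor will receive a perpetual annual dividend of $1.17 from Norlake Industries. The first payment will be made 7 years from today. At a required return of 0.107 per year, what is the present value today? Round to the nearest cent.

Value at end of year 6: C / r = $1.17 / 0.107 = $10.9346
Discount to today: PV = $10.9346 / (1 + 0.107)^6 = $10.9346 / 1.840288 = $5.94

$5.94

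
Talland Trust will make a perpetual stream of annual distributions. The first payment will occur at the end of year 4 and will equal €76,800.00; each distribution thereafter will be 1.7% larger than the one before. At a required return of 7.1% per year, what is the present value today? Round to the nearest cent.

Value at end of year 3: C₁ / (r − g) = €76,800.00 / (0.071 − 0.017) = €1,422,222.2222
Discount to today: PV = €1,422,222.2222 / (1 + 0.071)^3 = €1,422,222.2222 / 1.228481 = €1,157,708.04

€1157708.04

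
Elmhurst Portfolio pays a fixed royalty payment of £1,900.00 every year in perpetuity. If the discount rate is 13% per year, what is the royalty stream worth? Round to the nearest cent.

£14615.38

Level perpetuity: PV = C / r = £1,900.00 / 0.13 = £14,615.38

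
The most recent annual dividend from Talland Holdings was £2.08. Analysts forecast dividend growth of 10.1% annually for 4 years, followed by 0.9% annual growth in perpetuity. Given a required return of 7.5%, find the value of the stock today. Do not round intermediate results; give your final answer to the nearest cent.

£43.82

D_1 = 2.29008
D_2 = 2.52138
D_3 = 2.77604
D_4 = 3.05642
Terminal value at year 4: TV = D_4×(1+g_2)/(r−g_2) = 3.08392/0.066 = 46.72613
P_0 = D_1/(1+r)^1 + D_2/(1+r)^2 + D_3/(1+r)^3 + D_4/(1+r)^4 + TV/(1+r)^4
    = 2.13031 + 2.18183 + 2.23460 + 2.28865 + 34.98855 = 43.82394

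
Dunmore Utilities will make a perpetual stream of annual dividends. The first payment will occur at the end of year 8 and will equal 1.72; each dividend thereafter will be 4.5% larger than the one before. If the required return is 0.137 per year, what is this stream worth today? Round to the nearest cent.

Value at end of year 7: C₁ / (r − g) = 1.72 / (0.137 − 0.045) = 18.6957
Discount to today: PV = 18.6957 / (1 + 0.137)^7 = 18.6957 / 2.456537 = 7.61

7.61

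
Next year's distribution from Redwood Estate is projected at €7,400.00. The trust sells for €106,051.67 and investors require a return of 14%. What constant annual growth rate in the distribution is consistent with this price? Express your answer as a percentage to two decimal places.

7.02%

P = D₁/(r−g) ⇒ g = r − D₁/P = 0.14 − €7,400.00/€106,051.67 = 0.070223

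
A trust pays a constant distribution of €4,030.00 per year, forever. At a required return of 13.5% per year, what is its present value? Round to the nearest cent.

€29851.85

Level perpetuity: PV = C / r = €4,030.00 / 0.135 = €29,851.85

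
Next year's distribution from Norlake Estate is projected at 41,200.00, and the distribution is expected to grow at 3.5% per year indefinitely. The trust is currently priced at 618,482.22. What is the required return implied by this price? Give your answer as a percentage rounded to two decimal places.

10.16%

P = D₁/(r − g) ⇒ r = D₁/P + g = 41,200.0000/618,482.22 + 0.035 = 0.066615 + 0.035 = 0.101615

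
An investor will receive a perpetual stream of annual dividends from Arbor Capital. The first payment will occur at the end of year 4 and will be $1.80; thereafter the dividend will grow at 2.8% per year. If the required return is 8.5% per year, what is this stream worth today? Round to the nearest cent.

Value at end of year 3: C₁ / (r − g) = $1.80 / (0.085 − 0.028) = $31.5789
Discount to today: PV = $31.5789 / (1 + 0.085)^3 = $31.5789 / 1.277289 = $24.72

$24.72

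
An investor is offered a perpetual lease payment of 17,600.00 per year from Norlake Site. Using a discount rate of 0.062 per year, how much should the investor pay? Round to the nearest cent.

283870.97

Level perpetuity: PV = C / r = 17,600.00 / 0.062 = 283,870.97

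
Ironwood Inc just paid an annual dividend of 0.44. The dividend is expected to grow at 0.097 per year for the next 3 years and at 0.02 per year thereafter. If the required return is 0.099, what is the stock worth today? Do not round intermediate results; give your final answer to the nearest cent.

D_1 = 0.48268
D_2 = 0.52950
D_3 = 0.58086
Terminal value at year 3: TV = D_3×(1+g_2)/(r−g_2) = 0.59248/0.079 = 7.49973
P_0 = D_1/(1+r)^1 + D_2/(1+r)^2 + D_3/(1+r)^3 + TV/(1+r)^3
    = 0.43920 + 0.43840 + 0.43760 + 5.65005 = 6.96525

6.97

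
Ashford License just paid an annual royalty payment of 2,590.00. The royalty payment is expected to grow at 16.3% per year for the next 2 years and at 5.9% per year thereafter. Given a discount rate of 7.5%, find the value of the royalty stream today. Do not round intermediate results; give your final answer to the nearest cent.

206473.75

D_1 = 3012.17000
D_2 = 3503.15371
Terminal value at year 2: TV = D_2×(1+g_2)/(r−g_2) = 3709.83978/0.016 = 231864.98618
P_0 = D_1/(1+r)^1 + D_2/(1+r)^2 + TV/(1+r)^2
    = 2802.01860 + 3031.39315 + 200640.33417 = 206473.74593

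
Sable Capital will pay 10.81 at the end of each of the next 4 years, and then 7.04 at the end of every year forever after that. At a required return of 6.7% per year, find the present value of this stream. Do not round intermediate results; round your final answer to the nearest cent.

PV of 4-year annuity: 10.81 × [1 − (1+0.067)^−4] / 0.067 = 36.86511
Perpetuity value at year 4: 7.04 / 0.067 = 105.07463
PV of perpetuity: 105.07463 / (1+0.067)^4 = 81.06627
Total PV = 36.86511 + 81.06627 = 117.93138

117.93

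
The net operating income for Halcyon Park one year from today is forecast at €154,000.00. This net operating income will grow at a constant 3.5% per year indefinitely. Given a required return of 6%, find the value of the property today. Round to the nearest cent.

€6160000.00

Growing perpetuity: P = D₁ / (r − g) = €154,000.0000 / (0.06 − 0.035) = €6,160,000.00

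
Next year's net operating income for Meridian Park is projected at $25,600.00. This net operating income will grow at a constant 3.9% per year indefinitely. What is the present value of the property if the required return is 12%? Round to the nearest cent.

Growing perpetuity: P = D₁ / (r − g) = $25,600.0000 / (0.12 − 0.039) = $316,049.38

$316049.38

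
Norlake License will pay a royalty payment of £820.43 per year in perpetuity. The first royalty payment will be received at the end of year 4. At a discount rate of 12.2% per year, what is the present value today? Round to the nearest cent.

Value at end of year 3: C / r = £820.43 / 0.122 = £6,724.8361
Discount to today: PV = £6,724.8361 / (1 + 0.122)^3 = £6,724.8361 / 1.412468 = £4,761.05

£4761.05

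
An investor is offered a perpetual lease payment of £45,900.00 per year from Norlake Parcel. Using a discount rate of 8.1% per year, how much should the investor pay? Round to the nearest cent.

£566666.67

Level perpetuity: PV = C / r = £45,900.00 / 0.081 = £566,666.67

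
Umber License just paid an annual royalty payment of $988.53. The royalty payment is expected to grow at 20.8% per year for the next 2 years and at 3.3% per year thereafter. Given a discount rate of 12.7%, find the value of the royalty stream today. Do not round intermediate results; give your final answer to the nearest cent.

$14676.28

D_1 = 1194.14424
D_2 = 1442.52624
Terminal value at year 2: TV = D_2×(1+g_2)/(r−g_2) = 1490.12961/0.094 = 15852.44264
P_0 = D_1/(1+r)^1 + D_2/(1+r)^2 + TV/(1+r)^2
    = 1059.57785 + 1135.73207 + 12480.97054 = 14676.28047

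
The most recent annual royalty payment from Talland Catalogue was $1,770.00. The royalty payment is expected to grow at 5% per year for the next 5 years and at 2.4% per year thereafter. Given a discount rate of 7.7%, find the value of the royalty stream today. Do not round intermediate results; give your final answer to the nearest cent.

D_1 = 1858.50000
D_2 = 1951.42500
D_3 = 2048.99625
D_4 = 2151.44606
D_5 = 2259.01837
Terminal value at year 5: TV = D_5×(1+g_2)/(r−g_2) = 2313.23481/0.053 = 43645.93974
P_0 = D_1/(1+r)^1 + D_2/(1+r)^2 + D_3/(1+r)^3 + D_4/(1+r)^4 + D_5/(1+r)^5 + TV/(1+r)^5
    = 1725.62674 + 1682.36590 + 1640.18960 + 1599.07064 + 1558.98252 + 30120.71884 = 38326.95424

$38326.95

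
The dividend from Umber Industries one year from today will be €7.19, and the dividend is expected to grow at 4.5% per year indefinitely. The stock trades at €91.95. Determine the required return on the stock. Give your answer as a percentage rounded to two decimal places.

P = D₁/(r − g) ⇒ r = D₁/P + g = €7.1900/€91.95 + 0.045 = 0.078195 + 0.045 = 0.123195

12.32%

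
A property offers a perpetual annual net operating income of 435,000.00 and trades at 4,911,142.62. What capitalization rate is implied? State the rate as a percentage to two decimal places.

P = C/r ⇒ r = C/P = 435,000.00/4,911,142.62 = 0.088574

8.86%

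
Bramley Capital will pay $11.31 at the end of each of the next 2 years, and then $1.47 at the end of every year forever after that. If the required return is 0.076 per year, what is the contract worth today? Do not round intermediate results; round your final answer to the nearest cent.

$36.99

PV of 2-year annuity: $11.31 × [1 − (1+0.076)^−2] / 0.076 = 20.27988
Perpetuity value at year 2: $1.47 / 0.076 = 19.34211
PV of perpetuity: 19.34211 / (1+0.076)^2 = 16.70626
Total PV = 20.27988 + 16.70626 = 36.98614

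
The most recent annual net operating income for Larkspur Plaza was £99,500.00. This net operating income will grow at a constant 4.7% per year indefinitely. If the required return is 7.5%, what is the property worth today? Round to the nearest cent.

£3720589.29

D₁ = D₀ × (1 + g) = £99,500.00 × 1.047 = £104,176.5000
Growing perpetuity: P = D₁ / (r − g) = £104,176.5000 / (0.075 − 0.047) = £3,720,589.29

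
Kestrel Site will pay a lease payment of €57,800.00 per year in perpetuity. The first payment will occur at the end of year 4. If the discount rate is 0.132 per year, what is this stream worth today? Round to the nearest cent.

Value at end of year 3: C / r = €57,800.00 / 0.132 = €437,878.7879
Discount to today: PV = €437,878.7879 / (1 + 0.132)^3 = €437,878.7879 / 1.450572 = €301,866.30

€301866.30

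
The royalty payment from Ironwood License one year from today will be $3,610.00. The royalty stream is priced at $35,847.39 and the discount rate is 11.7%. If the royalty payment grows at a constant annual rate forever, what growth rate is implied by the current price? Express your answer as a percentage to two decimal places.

P = D₁/(r−g) ⇒ g = r − D₁/P = 0.117 − $3,610.00/$35,847.39 = 0.016295

1.63%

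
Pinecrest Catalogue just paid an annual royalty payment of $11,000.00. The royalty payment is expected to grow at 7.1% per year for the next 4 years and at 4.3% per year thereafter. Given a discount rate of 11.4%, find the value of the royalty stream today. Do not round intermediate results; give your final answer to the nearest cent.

D_1 = 11781.00000
D_2 = 12617.45100
D_3 = 13513.29002
D_4 = 14472.73361
Terminal value at year 4: TV = D_4×(1+g_2)/(r−g_2) = 15095.06116/0.071 = 212606.49518
P_0 = D_1/(1+r)^1 + D_2/(1+r)^2 + D_3/(1+r)^3 + D_4/(1+r)^4 + TV/(1+r)^4
    = 10575.40395 + 10167.19715 + 9774.74700 + 9397.44527 + 138049.79461 = 177964.58798

$177964.59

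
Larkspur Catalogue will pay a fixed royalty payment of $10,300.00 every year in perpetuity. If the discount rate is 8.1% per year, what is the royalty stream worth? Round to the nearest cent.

$127160.49

Level perpetuity: PV = C / r = $10,300.00 / 0.081 = $127,160.49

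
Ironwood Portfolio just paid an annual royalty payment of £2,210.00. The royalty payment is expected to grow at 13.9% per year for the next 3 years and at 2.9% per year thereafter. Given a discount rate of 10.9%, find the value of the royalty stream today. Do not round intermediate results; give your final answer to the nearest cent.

D_1 = 2517.19000
D_2 = 2867.07941
D_3 = 3265.60345
Terminal value at year 3: TV = D_3×(1+g_2)/(r−g_2) = 3360.30595/0.08 = 42003.82435
P_0 = D_1/(1+r)^1 + D_2/(1+r)^2 + D_3/(1+r)^3 + TV/(1+r)^3
    = 2269.78359 + 2331.18441 + 2394.24620 + 30795.99179 = 37791.20599

£37791.21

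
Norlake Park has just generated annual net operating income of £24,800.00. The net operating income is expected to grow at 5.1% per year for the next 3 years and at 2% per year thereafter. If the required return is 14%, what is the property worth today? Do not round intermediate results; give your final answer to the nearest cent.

£228558.54

D_1 = 26064.80000
D_2 = 27394.10480
D_3 = 28791.20414
Terminal value at year 3: TV = D_3×(1+g_2)/(r−g_2) = 29367.02823/0.12 = 244725.23523
P_0 = D_1/(1+r)^1 + D_2/(1+r)^2 + D_3/(1+r)^3 + TV/(1+r)^3
    = 22863.85965 + 21078.87412 + 19433.24271 + 165182.56308 = 228558.53956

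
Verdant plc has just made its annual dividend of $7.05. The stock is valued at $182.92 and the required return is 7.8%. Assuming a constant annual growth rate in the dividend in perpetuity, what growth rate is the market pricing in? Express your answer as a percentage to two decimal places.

P = D₀(1+g)/(r−g) ⇒ P(r−g) = D₀(1+g) ⇒ g(P+D₀) = P·r − D₀
g = (P·r − D₀)/(P + D₀) = ($182.92×0.078 − $7.05) / ($182.92 + $7.05) = 0.037994

3.80%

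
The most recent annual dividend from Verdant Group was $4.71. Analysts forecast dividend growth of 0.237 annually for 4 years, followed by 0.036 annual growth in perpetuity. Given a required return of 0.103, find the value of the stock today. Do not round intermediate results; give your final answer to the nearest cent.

D_1 = 5.82627
D_2 = 7.20710
D_3 = 8.91518
D_4 = 11.02807
Terminal value at year 4: TV = D_4×(1+g_2)/(r−g_2) = 11.42509/0.067 = 170.52367
P_0 = D_1/(1+r)^1 + D_2/(1+r)^2 + D_3/(1+r)^3 + D_4/(1+r)^4 + TV/(1+r)^4
    = 5.28220 + 5.92392 + 6.64360 + 7.45071 + 115.20799 = 140.50843

$140.51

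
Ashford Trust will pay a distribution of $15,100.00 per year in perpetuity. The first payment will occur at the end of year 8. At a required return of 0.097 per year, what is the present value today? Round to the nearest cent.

$81425.20

Value at end of year 7: C / r = $15,100.00 / 0.097 = $155,670.1031
Discount to today: PV = $155,670.1031 / (1 + 0.097)^7 = $155,670.1031 / 1.911817 = $81,425.20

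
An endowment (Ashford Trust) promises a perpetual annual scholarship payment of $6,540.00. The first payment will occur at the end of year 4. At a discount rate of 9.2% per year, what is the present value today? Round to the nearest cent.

$54591.12

Value at end of year 3: C / r = $6,540.00 / 0.092 = $71,086.9565
Discount to today: PV = $71,086.9565 / (1 + 0.092)^3 = $71,086.9565 / 1.302171 = $54,591.12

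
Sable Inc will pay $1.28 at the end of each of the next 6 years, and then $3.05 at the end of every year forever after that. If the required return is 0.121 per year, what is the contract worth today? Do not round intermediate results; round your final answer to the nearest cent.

PV of 6-year annuity: $1.28 × [1 − (1+0.121)^−6] / 0.121 = 5.24773
Perpetuity value at year 6: $3.05 / 0.121 = 25.20661
PV of perpetuity: 25.20661 / (1+0.121)^6 = 12.70225
Total PV = 5.24773 + 12.70225 = 17.94998

$17.95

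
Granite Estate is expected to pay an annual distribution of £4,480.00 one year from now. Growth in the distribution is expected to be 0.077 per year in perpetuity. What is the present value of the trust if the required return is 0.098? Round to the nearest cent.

Growing perpetuity: P = D₁ / (r − g) = £4,480.0000 / (0.098 − 0.077) = £213,333.33

£213333.33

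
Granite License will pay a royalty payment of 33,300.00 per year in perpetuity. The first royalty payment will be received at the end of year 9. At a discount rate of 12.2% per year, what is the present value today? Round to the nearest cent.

108677.98

Value at end of year 8: C / r = 33,300.00 / 0.122 = 272,950.8197
Discount to today: PV = 272,950.8197 / (1 + 0.122)^8 = 272,950.8197 / 2.511556 = 108,677.98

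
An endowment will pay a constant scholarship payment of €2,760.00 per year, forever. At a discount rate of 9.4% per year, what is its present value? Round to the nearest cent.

Level perpetuity: PV = C / r = €2,760.00 / 0.094 = €29,361.70

€29361.70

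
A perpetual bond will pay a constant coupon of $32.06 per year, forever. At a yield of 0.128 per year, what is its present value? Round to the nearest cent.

$250.47

Level perpetuity: PV = C / r = $32.06 / 0.128 = $250.47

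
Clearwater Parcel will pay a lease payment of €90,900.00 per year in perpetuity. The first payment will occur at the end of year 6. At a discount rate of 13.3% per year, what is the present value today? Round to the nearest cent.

€366068.78

Value at end of year 5: C / r = €90,900.00 / 0.133 = €683,458.6466
Discount to today: PV = €683,458.6466 / (1 + 0.133)^5 = €683,458.6466 / 1.867022 = €366,068.78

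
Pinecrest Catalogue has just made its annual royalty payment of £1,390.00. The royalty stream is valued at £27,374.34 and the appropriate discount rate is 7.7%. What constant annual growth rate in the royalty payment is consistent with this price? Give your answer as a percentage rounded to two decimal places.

P = D₀(1+g)/(r−g) ⇒ P(r−g) = D₀(1+g) ⇒ g(P+D₀) = P·r − D₀
g = (P·r − D₀)/(P + D₀) = (£27,374.34×0.077 − £1,390.00) / (£27,374.34 + £1,390.00) = 0.024955

2.50%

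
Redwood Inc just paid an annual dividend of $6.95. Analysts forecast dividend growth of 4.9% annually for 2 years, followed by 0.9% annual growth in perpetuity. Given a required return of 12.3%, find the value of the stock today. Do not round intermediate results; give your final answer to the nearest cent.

$66.23

D_1 = 7.29055
D_2 = 7.64779
Terminal value at year 2: TV = D_2×(1+g_2)/(r−g_2) = 7.71662/0.114 = 67.68962
P_0 = D_1/(1+r)^1 + D_2/(1+r)^2 + TV/(1+r)^2
    = 6.49203 + 6.06424 + 53.67383 = 66.23010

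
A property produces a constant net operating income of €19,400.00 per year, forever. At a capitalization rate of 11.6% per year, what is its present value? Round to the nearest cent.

Level perpetuity: PV = C / r = €19,400.00 / 0.116 = €167,241.38

€167241.38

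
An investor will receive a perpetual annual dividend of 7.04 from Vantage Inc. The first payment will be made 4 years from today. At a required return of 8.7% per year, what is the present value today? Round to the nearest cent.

Value at end of year 3: C / r = 7.04 / 0.087 = 80.9195
Discount to today: PV = 80.9195 / (1 + 0.087)^3 = 80.9195 / 1.284366 = 63.00

63.00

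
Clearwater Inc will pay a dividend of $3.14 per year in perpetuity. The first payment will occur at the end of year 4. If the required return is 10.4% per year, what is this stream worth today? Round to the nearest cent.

Value at end of year 3: C / r = $3.14 / 0.104 = $30.1923
Discount to today: PV = $30.1923 / (1 + 0.104)^3 = $30.1923 / 1.345573 = $22.44

$22.44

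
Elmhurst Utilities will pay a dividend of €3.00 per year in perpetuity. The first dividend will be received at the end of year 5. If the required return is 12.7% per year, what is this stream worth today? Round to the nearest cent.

Value at end of year 4: C / r = €3.00 / 0.127 = €23.6220
Discount to today: PV = €23.6220 / (1 + 0.127)^4 = €23.6220 / 1.613228 = €14.64

€14.64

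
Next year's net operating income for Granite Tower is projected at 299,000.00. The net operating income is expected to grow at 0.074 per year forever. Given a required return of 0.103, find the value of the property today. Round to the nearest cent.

Growing perpetuity: P = D₁ / (r − g) = 299,000.0000 / (0.103 − 0.074) = 10,310,344.83

10310344.83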